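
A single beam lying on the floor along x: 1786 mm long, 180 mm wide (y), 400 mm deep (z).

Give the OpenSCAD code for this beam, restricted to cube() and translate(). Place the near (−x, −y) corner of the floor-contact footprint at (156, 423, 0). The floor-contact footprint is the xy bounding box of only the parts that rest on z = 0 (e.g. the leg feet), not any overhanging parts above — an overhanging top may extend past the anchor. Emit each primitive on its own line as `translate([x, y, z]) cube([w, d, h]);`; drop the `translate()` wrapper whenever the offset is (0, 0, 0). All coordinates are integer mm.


translate([156, 423, 0]) cube([1786, 180, 400]);


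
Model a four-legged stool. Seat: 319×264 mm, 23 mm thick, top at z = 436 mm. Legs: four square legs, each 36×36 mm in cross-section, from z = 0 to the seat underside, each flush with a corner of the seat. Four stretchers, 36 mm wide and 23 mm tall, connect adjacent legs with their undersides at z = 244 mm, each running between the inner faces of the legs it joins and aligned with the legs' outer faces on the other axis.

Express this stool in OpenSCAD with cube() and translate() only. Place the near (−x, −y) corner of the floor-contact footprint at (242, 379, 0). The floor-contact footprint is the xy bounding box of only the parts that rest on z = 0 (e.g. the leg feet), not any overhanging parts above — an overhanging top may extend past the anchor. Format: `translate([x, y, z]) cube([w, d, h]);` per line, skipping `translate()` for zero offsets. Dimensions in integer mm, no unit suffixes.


translate([242, 379, 413]) cube([319, 264, 23]);
translate([242, 379, 0]) cube([36, 36, 413]);
translate([525, 379, 0]) cube([36, 36, 413]);
translate([242, 607, 0]) cube([36, 36, 413]);
translate([525, 607, 0]) cube([36, 36, 413]);
translate([278, 379, 244]) cube([247, 36, 23]);
translate([278, 607, 244]) cube([247, 36, 23]);
translate([242, 415, 244]) cube([36, 192, 23]);
translate([525, 415, 244]) cube([36, 192, 23]);


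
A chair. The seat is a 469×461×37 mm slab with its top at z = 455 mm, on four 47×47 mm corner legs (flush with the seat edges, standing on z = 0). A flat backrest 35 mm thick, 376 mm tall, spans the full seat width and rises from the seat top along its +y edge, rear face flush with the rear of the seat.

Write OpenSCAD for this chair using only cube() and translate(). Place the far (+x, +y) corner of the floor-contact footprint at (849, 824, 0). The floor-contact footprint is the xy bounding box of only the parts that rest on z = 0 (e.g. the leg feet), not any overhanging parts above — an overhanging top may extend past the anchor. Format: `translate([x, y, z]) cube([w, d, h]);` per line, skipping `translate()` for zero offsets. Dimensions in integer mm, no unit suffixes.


// leg_h = 455 - 37 = 418
translate([380, 363, 418]) cube([469, 461, 37]);
translate([380, 363, 0]) cube([47, 47, 418]);
translate([802, 363, 0]) cube([47, 47, 418]);
translate([380, 777, 0]) cube([47, 47, 418]);
translate([802, 777, 0]) cube([47, 47, 418]);
translate([380, 789, 455]) cube([469, 35, 376]);


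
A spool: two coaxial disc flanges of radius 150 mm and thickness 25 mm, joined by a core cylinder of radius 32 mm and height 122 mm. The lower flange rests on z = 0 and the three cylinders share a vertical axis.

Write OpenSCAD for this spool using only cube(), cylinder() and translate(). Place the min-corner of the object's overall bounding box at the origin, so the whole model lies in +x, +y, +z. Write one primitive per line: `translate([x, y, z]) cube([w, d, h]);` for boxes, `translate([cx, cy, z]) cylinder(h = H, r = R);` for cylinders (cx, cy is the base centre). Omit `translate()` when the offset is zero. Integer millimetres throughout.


translate([150, 150, 0]) cylinder(h = 25, r = 150);
translate([150, 150, 25]) cylinder(h = 122, r = 32);
translate([150, 150, 147]) cylinder(h = 25, r = 150);


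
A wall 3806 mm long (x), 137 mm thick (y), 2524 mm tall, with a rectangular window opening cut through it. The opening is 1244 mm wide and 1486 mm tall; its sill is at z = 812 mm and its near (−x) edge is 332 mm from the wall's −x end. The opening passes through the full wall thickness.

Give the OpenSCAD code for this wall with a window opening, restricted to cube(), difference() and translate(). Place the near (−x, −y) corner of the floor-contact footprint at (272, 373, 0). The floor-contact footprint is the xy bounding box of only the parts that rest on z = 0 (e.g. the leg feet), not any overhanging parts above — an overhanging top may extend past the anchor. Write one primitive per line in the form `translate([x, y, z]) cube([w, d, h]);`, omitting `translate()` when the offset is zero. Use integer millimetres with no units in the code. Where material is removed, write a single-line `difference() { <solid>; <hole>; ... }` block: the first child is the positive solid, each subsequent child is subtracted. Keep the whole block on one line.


difference() { translate([272, 373, 0]) cube([3806, 137, 2524]); translate([604, 373, 812]) cube([1244, 137, 1486]); }


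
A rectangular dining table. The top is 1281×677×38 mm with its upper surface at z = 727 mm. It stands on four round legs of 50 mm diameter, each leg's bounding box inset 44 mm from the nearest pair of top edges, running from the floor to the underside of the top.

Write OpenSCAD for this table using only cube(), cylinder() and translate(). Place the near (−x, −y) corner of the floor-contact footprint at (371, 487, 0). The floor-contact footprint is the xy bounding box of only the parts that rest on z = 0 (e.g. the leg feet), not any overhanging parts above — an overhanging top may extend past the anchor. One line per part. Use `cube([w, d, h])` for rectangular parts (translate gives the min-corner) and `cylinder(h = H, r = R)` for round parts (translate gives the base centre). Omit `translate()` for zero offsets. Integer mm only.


// leg_h = 727 - 38 = 689
translate([327, 443, 689]) cube([1281, 677, 38]);
translate([396, 512, 0]) cylinder(h = 689, r = 25);
translate([1539, 512, 0]) cylinder(h = 689, r = 25);
translate([396, 1051, 0]) cylinder(h = 689, r = 25);
translate([1539, 1051, 0]) cylinder(h = 689, r = 25);


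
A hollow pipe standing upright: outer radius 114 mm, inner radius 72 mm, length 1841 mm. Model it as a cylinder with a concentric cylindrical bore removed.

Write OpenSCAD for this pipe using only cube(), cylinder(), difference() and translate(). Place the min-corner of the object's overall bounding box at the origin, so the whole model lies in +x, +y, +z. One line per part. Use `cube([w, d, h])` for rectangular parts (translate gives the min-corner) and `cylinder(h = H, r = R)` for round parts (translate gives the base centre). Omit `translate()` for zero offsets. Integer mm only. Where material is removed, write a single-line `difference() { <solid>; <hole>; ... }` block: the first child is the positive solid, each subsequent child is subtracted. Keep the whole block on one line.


difference() { translate([114, 114, 0]) cylinder(h = 1841, r = 114); translate([114, 114, 0]) cylinder(h = 1841, r = 72); }


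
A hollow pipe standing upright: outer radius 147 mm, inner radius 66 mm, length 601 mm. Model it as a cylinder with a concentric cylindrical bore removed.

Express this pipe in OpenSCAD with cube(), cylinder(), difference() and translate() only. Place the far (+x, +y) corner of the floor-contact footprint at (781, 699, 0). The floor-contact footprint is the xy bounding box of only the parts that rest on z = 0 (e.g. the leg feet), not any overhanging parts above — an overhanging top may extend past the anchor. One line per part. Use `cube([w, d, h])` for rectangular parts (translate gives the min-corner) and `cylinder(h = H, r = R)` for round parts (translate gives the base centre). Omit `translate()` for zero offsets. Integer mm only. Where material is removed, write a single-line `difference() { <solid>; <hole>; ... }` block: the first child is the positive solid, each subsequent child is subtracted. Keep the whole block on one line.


difference() { translate([634, 552, 0]) cylinder(h = 601, r = 147); translate([634, 552, 0]) cylinder(h = 601, r = 66); }


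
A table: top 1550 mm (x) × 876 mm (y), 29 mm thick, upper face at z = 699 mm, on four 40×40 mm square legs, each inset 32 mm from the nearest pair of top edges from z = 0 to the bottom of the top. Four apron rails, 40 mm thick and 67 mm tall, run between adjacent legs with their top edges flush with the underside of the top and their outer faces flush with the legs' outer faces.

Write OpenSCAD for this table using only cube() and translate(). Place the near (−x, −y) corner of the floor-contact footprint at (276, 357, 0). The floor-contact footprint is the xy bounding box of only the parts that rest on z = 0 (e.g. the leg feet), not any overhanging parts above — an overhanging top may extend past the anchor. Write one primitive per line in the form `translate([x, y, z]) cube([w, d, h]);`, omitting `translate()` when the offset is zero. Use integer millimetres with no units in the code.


translate([244, 325, 670]) cube([1550, 876, 29]);
translate([276, 357, 0]) cube([40, 40, 670]);
translate([1722, 357, 0]) cube([40, 40, 670]);
translate([276, 1129, 0]) cube([40, 40, 670]);
translate([1722, 1129, 0]) cube([40, 40, 670]);
translate([316, 357, 603]) cube([1406, 40, 67]);
translate([316, 1129, 603]) cube([1406, 40, 67]);
translate([276, 397, 603]) cube([40, 732, 67]);
translate([1722, 397, 603]) cube([40, 732, 67]);


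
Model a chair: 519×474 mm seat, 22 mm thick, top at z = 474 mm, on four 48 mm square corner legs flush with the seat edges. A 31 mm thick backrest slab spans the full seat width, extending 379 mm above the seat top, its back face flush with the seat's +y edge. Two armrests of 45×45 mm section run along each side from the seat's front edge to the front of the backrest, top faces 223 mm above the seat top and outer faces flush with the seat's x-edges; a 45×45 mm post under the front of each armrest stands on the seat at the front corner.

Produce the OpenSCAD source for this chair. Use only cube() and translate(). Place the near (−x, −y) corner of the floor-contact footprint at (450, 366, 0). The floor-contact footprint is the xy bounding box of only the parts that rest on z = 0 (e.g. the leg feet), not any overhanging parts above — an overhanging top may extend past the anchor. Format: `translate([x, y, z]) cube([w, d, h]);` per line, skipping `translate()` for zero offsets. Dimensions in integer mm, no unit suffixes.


translate([450, 366, 452]) cube([519, 474, 22]);
translate([450, 366, 0]) cube([48, 48, 452]);
translate([921, 366, 0]) cube([48, 48, 452]);
translate([450, 792, 0]) cube([48, 48, 452]);
translate([921, 792, 0]) cube([48, 48, 452]);
translate([450, 809, 474]) cube([519, 31, 379]);
translate([450, 366, 652]) cube([45, 443, 45]);
translate([924, 366, 652]) cube([45, 443, 45]);
translate([450, 366, 474]) cube([45, 45, 178]);
translate([924, 366, 474]) cube([45, 45, 178]);


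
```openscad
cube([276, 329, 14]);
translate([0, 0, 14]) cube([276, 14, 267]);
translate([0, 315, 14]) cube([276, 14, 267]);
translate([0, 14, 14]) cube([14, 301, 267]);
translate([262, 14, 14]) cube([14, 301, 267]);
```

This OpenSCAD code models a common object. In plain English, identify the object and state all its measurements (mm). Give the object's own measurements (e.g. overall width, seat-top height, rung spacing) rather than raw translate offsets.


An open-topped rectangular box: outside dimensions 276×329×281 mm, with a uniform wall and base thickness of 14 mm. The base is a full 276×329 slab on the floor; four walls sit on top of the base. The front and back walls (the −y and +y sides) span the full width; the two side walls fit between them.


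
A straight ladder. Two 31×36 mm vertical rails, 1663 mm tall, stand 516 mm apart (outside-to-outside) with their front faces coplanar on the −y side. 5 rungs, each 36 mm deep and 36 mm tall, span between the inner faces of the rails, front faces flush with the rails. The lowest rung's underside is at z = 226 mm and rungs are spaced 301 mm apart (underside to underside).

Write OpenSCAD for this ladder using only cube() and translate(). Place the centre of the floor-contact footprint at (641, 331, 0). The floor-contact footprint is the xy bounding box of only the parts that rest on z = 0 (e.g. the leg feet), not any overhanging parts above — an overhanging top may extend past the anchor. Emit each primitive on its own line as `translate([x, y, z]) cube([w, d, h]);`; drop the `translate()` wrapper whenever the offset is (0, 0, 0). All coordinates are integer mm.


translate([383, 313, 0]) cube([31, 36, 1663]);
translate([868, 313, 0]) cube([31, 36, 1663]);
translate([414, 313, 226]) cube([454, 36, 36]);
translate([414, 313, 527]) cube([454, 36, 36]);
translate([414, 313, 828]) cube([454, 36, 36]);
translate([414, 313, 1129]) cube([454, 36, 36]);
translate([414, 313, 1430]) cube([454, 36, 36]);


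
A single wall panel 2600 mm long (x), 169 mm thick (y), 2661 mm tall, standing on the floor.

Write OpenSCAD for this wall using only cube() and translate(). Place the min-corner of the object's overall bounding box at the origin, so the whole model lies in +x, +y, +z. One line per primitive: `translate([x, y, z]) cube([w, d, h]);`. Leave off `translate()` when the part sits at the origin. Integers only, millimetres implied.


cube([2600, 169, 2661]);


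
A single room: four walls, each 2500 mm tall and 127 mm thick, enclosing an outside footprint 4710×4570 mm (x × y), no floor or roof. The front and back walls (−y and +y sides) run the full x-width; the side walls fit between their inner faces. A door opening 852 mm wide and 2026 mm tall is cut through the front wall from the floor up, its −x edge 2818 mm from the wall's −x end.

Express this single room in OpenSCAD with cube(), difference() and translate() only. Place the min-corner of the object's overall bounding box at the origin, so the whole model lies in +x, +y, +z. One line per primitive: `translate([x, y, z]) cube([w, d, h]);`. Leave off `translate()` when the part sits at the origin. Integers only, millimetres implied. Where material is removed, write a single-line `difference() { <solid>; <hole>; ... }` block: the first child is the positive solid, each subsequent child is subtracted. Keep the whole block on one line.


difference() { cube([4710, 127, 2500]); translate([2818, 0, 0]) cube([852, 127, 2026]); }
translate([0, 4443, 0]) cube([4710, 127, 2500]);
translate([0, 127, 0]) cube([127, 4316, 2500]);
translate([4583, 127, 0]) cube([127, 4316, 2500]);


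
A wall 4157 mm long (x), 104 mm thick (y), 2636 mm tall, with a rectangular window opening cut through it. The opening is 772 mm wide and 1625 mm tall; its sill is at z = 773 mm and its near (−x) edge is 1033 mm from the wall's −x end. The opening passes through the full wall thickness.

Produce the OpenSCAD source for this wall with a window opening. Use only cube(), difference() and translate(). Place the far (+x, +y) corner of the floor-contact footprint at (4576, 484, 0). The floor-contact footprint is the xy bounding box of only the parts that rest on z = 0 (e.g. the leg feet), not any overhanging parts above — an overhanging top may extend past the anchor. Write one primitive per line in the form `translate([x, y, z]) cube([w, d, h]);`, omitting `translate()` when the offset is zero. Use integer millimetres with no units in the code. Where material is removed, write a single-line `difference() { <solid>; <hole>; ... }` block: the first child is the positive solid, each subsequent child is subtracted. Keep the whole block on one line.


difference() { translate([419, 380, 0]) cube([4157, 104, 2636]); translate([1452, 380, 773]) cube([772, 104, 1625]); }


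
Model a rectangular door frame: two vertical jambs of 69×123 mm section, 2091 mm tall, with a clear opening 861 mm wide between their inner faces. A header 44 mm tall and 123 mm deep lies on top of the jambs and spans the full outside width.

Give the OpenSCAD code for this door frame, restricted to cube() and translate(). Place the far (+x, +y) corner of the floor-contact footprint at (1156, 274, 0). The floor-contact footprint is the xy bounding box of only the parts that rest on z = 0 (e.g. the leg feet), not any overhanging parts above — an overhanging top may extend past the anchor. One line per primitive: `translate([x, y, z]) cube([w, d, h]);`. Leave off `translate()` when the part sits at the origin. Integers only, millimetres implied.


translate([157, 151, 0]) cube([69, 123, 2091]);
translate([1087, 151, 0]) cube([69, 123, 2091]);
translate([157, 151, 2091]) cube([999, 123, 44]);


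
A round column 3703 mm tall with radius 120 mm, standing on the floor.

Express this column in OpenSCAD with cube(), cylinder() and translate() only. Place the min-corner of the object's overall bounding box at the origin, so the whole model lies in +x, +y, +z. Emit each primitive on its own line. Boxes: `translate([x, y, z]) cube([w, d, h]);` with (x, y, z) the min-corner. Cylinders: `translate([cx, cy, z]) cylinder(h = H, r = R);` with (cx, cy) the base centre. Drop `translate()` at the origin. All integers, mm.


translate([120, 120, 0]) cylinder(h = 3703, r = 120);


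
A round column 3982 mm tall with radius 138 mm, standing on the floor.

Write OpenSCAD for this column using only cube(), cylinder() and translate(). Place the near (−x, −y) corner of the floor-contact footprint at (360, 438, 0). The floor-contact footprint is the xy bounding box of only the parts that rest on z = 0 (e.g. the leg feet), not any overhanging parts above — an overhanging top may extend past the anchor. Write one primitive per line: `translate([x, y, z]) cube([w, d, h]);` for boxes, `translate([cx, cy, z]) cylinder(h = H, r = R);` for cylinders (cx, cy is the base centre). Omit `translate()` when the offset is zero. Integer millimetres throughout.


translate([498, 576, 0]) cylinder(h = 3982, r = 138);


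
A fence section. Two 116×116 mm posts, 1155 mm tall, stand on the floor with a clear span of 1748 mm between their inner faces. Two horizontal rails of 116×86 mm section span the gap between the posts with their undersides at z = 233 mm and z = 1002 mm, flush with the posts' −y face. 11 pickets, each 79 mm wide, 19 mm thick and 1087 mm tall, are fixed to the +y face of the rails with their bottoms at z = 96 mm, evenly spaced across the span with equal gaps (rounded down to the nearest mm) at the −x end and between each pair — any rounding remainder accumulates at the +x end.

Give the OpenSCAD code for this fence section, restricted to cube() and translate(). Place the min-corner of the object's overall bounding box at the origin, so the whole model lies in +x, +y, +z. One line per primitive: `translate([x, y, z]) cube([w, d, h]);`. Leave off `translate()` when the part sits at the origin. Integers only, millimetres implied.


cube([116, 116, 1155]);
translate([1864, 0, 0]) cube([116, 116, 1155]);
translate([116, 0, 233]) cube([1748, 116, 86]);
translate([116, 0, 1002]) cube([1748, 116, 86]);
translate([189, 116, 96]) cube([79, 19, 1087]);
translate([341, 116, 96]) cube([79, 19, 1087]);
translate([493, 116, 96]) cube([79, 19, 1087]);
translate([645, 116, 96]) cube([79, 19, 1087]);
translate([797, 116, 96]) cube([79, 19, 1087]);
translate([949, 116, 96]) cube([79, 19, 1087]);
translate([1101, 116, 96]) cube([79, 19, 1087]);
translate([1253, 116, 96]) cube([79, 19, 1087]);
translate([1405, 116, 96]) cube([79, 19, 1087]);
translate([1557, 116, 96]) cube([79, 19, 1087]);
translate([1709, 116, 96]) cube([79, 19, 1087]);


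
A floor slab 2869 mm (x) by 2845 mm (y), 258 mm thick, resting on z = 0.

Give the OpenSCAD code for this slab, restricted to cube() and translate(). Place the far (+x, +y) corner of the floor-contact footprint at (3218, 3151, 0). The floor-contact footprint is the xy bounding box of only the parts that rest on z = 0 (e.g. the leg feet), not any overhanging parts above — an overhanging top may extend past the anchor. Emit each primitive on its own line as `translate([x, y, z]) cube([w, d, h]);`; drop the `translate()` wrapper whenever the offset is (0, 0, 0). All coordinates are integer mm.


translate([349, 306, 0]) cube([2869, 2845, 258]);


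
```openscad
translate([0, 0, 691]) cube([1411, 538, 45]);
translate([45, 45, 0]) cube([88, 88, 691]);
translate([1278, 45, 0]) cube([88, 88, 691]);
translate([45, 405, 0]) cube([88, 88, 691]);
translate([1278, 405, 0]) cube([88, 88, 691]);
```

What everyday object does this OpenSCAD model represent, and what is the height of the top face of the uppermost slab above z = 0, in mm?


A table. The table height is 736 mm.

A 1411×538×45 slab sits at z = 691 on four 88 mm square posts — a table. The top surface is at 691 + 45 = 736 mm.


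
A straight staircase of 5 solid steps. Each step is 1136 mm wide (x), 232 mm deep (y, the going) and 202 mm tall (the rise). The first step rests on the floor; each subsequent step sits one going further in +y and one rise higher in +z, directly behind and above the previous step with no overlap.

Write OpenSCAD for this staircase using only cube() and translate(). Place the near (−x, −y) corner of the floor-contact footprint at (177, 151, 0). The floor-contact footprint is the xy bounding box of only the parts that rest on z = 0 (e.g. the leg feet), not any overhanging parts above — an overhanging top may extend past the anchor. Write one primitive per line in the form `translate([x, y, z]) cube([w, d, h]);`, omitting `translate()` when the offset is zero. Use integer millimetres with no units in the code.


translate([177, 151, 0]) cube([1136, 232, 202]);
translate([177, 383, 202]) cube([1136, 232, 202]);
translate([177, 615, 404]) cube([1136, 232, 202]);
translate([177, 847, 606]) cube([1136, 232, 202]);
translate([177, 1079, 808]) cube([1136, 232, 202]);


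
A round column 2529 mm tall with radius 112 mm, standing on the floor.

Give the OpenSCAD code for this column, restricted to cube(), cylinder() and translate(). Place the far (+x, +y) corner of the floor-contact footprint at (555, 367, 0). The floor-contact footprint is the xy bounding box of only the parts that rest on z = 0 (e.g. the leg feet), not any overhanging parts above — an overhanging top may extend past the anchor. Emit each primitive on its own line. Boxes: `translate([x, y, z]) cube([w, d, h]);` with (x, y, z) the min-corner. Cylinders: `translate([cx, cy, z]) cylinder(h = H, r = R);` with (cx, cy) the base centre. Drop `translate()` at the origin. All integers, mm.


translate([443, 255, 0]) cylinder(h = 2529, r = 112);


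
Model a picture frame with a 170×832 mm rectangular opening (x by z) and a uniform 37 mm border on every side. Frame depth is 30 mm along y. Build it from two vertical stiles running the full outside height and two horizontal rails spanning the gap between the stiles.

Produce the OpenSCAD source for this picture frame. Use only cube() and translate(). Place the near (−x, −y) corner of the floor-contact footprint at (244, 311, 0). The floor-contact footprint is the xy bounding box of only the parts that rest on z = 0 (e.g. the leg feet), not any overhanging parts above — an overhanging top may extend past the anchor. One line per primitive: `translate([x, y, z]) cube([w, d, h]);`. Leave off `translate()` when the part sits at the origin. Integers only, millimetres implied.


translate([244, 311, 0]) cube([37, 30, 906]);
translate([451, 311, 0]) cube([37, 30, 906]);
translate([281, 311, 0]) cube([170, 30, 37]);
translate([281, 311, 869]) cube([170, 30, 37]);


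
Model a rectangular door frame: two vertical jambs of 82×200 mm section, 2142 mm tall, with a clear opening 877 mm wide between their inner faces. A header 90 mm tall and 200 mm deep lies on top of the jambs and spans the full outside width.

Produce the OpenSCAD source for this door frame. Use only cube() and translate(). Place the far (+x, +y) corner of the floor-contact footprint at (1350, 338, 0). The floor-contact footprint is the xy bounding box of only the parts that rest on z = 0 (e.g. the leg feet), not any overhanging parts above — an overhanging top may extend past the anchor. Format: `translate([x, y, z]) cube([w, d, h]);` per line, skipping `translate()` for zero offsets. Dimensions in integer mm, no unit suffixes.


translate([309, 138, 0]) cube([82, 200, 2142]);
translate([1268, 138, 0]) cube([82, 200, 2142]);
translate([309, 138, 2142]) cube([1041, 200, 90]);


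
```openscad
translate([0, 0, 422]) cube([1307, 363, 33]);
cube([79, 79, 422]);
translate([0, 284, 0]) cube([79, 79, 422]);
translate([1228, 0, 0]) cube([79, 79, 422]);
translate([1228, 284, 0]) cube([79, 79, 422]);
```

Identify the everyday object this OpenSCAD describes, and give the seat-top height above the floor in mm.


A bench. The seat-top height is 455 mm.

A long slab on four corner posts — a bench. The slab sits at z = 422 with thickness 33, so the top is 422 + 33 = 455 mm.


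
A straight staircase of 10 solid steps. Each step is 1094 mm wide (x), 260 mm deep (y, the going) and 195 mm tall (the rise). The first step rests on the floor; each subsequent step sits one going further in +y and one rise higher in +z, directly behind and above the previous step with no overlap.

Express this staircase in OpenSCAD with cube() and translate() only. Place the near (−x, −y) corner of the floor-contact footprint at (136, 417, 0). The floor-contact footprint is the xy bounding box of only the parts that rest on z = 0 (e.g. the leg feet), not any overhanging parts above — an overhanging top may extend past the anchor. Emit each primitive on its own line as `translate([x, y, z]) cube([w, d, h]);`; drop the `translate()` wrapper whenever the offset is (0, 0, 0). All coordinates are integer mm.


translate([136, 417, 0]) cube([1094, 260, 195]);
translate([136, 677, 195]) cube([1094, 260, 195]);
translate([136, 937, 390]) cube([1094, 260, 195]);
translate([136, 1197, 585]) cube([1094, 260, 195]);
translate([136, 1457, 780]) cube([1094, 260, 195]);
translate([136, 1717, 975]) cube([1094, 260, 195]);
translate([136, 1977, 1170]) cube([1094, 260, 195]);
translate([136, 2237, 1365]) cube([1094, 260, 195]);
translate([136, 2497, 1560]) cube([1094, 260, 195]);
translate([136, 2757, 1755]) cube([1094, 260, 195]);


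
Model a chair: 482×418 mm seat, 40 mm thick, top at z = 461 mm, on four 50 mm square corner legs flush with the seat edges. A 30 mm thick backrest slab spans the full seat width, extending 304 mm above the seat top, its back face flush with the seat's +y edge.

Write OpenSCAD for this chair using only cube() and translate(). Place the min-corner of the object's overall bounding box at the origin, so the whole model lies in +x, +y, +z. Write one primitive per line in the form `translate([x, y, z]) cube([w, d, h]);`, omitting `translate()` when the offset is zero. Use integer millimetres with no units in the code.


translate([0, 0, 421]) cube([482, 418, 40]);
cube([50, 50, 421]);
translate([432, 0, 0]) cube([50, 50, 421]);
translate([0, 368, 0]) cube([50, 50, 421]);
translate([432, 368, 0]) cube([50, 50, 421]);
translate([0, 388, 461]) cube([482, 30, 304]);


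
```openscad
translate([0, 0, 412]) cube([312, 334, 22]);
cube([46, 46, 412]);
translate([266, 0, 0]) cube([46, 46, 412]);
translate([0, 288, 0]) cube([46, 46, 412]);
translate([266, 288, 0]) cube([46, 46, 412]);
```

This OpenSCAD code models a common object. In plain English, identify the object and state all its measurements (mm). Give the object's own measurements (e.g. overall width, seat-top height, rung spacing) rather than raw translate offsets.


A simple wooden stool: a rectangular seat 312 mm (x) by 334 mm (y), 22 mm thick, top face at z = 434 mm, on four square legs, each 46×46 mm in cross-section. The legs rest on z = 0, each flush with a corner of the seat.


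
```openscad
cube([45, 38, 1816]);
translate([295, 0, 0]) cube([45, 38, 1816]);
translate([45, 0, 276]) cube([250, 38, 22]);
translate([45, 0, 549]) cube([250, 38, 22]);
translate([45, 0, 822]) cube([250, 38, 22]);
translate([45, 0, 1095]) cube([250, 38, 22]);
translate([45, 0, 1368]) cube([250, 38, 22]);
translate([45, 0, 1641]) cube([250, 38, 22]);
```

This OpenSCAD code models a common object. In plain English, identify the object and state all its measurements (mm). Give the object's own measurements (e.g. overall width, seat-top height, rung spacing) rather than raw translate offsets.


A straight ladder. Two 45×38 mm vertical rails, 1816 mm tall, stand 340 mm apart (outside-to-outside) with their front faces coplanar on the −y side. 6 rungs, each 38 mm deep and 22 mm tall, span between the inner faces of the rails, front faces flush with the rails. The lowest rung's underside is at z = 276 mm and rungs are spaced 273 mm apart (underside to underside).


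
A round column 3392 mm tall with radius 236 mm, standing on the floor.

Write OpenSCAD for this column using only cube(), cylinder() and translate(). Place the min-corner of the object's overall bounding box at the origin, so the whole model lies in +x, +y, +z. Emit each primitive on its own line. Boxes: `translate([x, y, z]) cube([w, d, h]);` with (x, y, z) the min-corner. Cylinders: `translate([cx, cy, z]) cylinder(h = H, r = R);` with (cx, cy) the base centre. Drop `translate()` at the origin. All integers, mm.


translate([236, 236, 0]) cylinder(h = 3392, r = 236);


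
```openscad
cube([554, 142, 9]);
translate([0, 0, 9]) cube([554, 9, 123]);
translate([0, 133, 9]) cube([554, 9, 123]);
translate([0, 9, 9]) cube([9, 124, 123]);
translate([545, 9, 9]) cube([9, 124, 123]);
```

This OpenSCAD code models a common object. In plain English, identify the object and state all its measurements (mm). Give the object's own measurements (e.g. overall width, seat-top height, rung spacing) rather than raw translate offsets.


An open-topped rectangular box: outside dimensions 554×142×132 mm, with a uniform wall and base thickness of 9 mm. The base is a full 554×142 slab on the floor; four walls sit on top of the base. The front and back walls (the −y and +y sides) span the full width; the two side walls fit between them.


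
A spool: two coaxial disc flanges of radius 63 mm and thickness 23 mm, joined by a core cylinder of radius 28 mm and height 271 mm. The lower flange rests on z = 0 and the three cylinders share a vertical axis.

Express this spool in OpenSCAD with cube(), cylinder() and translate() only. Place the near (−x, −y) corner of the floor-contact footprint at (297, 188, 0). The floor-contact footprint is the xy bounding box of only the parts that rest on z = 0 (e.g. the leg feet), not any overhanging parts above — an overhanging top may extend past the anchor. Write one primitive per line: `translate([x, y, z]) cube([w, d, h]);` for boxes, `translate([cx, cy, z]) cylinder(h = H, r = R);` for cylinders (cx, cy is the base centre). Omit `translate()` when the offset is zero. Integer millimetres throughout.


translate([360, 251, 0]) cylinder(h = 23, r = 63);
translate([360, 251, 23]) cylinder(h = 271, r = 28);
translate([360, 251, 294]) cylinder(h = 23, r = 63);


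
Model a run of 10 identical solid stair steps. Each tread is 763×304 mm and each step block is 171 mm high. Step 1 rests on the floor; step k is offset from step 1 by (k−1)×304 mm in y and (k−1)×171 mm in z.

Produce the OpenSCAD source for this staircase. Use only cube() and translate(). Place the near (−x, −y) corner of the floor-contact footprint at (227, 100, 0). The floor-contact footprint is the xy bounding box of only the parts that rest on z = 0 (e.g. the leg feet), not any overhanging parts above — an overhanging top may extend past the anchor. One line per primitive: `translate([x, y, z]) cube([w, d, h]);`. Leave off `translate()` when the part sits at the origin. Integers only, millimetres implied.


translate([227, 100, 0]) cube([763, 304, 171]);
translate([227, 404, 171]) cube([763, 304, 171]);
translate([227, 708, 342]) cube([763, 304, 171]);
translate([227, 1012, 513]) cube([763, 304, 171]);
translate([227, 1316, 684]) cube([763, 304, 171]);
translate([227, 1620, 855]) cube([763, 304, 171]);
translate([227, 1924, 1026]) cube([763, 304, 171]);
translate([227, 2228, 1197]) cube([763, 304, 171]);
translate([227, 2532, 1368]) cube([763, 304, 171]);
translate([227, 2836, 1539]) cube([763, 304, 171]);


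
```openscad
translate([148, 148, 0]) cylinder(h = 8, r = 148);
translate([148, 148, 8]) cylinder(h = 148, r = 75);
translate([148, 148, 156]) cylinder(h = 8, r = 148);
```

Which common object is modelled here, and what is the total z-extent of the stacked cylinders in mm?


A spool. The overall height is 164 mm.

Three coaxial cylinders, large–small–large — a spool. Two 8 mm flanges and a 148 mm core give 8 + 148 + 8 = 164 mm.


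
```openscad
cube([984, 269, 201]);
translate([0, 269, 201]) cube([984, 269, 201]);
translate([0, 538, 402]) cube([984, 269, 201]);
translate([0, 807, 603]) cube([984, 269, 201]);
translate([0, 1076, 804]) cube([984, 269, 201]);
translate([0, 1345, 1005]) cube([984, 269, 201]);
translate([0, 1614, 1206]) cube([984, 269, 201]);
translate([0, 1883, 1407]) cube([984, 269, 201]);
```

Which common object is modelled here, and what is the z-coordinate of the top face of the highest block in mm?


A staircase. The total rise is 1608 mm.

8 identical blocks, each offset up and back from the previous — a staircase. Each step is 201 mm tall and there are 8 of them, so the total rise is 8 × 201 = 1608 mm.


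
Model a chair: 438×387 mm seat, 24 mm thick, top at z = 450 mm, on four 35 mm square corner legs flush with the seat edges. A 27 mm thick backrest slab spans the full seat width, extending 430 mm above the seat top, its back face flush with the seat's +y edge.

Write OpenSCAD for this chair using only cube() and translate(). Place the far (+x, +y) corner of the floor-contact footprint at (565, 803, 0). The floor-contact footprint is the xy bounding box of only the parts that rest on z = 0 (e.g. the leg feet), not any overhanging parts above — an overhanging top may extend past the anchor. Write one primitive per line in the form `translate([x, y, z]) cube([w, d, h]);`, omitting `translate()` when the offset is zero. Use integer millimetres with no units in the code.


// leg_h = 450 - 24 = 426
translate([127, 416, 426]) cube([438, 387, 24]);
translate([127, 416, 0]) cube([35, 35, 426]);
translate([530, 416, 0]) cube([35, 35, 426]);
translate([127, 768, 0]) cube([35, 35, 426]);
translate([530, 768, 0]) cube([35, 35, 426]);
translate([127, 776, 450]) cube([438, 27, 430]);


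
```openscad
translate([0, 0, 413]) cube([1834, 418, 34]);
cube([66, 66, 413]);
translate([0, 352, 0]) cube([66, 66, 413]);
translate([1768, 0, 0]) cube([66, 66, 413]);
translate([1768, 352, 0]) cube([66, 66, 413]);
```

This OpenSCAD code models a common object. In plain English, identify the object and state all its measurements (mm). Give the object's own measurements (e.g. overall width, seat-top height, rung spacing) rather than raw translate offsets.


A bench: a 1834×418 mm seat slab, 34 mm thick, top at z = 447 mm, on four 66×66 mm square legs flush with the seat corners and standing on z = 0.


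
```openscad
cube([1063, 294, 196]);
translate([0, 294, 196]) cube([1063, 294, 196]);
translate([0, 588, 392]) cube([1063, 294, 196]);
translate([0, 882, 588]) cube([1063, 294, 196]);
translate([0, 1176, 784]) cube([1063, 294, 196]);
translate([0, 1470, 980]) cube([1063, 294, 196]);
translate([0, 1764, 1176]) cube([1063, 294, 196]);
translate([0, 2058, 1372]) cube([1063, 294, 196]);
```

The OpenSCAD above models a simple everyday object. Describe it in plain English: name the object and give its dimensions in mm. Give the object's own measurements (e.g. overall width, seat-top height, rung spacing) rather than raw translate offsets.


A straight staircase of 8 solid steps. Each step is 1063 mm wide (x), 294 mm deep (y, the going) and 196 mm tall (the rise). The first step rests on the floor; each subsequent step sits one going further in +y and one rise higher in +z, directly behind and above the previous step with no overlap.


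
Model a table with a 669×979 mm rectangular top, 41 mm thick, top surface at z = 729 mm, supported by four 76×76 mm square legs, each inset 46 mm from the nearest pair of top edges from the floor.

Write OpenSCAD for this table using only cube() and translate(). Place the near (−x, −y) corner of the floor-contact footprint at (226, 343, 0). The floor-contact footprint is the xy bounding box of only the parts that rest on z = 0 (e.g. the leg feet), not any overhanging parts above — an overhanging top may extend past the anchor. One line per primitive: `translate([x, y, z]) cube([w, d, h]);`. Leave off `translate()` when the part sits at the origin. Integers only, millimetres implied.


translate([180, 297, 688]) cube([669, 979, 41]);
translate([226, 343, 0]) cube([76, 76, 688]);
translate([727, 343, 0]) cube([76, 76, 688]);
translate([226, 1154, 0]) cube([76, 76, 688]);
translate([727, 1154, 0]) cube([76, 76, 688]);


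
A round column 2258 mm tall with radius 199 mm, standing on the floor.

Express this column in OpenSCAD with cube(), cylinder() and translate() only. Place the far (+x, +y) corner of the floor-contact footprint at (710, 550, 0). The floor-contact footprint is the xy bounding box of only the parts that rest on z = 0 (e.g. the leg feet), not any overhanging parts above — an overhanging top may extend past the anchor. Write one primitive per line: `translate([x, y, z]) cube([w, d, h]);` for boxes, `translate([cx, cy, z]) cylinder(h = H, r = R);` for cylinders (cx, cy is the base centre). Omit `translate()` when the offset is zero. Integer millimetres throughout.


translate([511, 351, 0]) cylinder(h = 2258, r = 199);


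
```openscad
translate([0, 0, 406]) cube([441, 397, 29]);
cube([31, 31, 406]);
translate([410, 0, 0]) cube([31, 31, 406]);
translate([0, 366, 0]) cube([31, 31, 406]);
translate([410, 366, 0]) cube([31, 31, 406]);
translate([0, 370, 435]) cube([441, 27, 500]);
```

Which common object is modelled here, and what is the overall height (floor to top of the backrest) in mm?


A chair. The overall height is 935 mm.

A slab on four corner posts with a tall panel at the back — a chair. The seat slab sits at z = 406 with thickness 29, and the 500 mm backrest starts at the seat top, so the overall height is 406 + 29 + 500 = 935 mm.


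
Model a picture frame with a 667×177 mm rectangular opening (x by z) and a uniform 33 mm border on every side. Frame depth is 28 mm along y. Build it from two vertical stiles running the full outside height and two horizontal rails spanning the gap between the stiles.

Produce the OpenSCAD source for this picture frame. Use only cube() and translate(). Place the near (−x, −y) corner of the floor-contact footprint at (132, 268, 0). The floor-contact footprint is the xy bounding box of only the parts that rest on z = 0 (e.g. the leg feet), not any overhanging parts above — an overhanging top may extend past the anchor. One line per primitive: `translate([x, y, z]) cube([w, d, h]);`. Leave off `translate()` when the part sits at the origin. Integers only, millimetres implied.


translate([132, 268, 0]) cube([33, 28, 243]);
translate([832, 268, 0]) cube([33, 28, 243]);
translate([165, 268, 0]) cube([667, 28, 33]);
translate([165, 268, 210]) cube([667, 28, 33]);


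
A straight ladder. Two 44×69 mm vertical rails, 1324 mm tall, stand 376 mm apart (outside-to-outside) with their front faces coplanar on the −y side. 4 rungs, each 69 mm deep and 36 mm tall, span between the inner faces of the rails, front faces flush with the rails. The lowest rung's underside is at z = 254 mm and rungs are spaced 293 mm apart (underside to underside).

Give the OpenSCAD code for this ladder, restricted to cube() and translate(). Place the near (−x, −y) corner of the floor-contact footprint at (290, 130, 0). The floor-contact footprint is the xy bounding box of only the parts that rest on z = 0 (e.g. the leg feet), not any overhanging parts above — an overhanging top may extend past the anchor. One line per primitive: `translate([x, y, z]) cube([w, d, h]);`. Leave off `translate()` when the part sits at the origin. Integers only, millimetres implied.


translate([290, 130, 0]) cube([44, 69, 1324]);
translate([622, 130, 0]) cube([44, 69, 1324]);
translate([334, 130, 254]) cube([288, 69, 36]);
translate([334, 130, 547]) cube([288, 69, 36]);
translate([334, 130, 840]) cube([288, 69, 36]);
translate([334, 130, 1133]) cube([288, 69, 36]);
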